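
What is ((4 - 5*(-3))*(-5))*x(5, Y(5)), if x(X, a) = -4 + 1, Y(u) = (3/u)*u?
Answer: 285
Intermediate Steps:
Y(u) = 3
x(X, a) = -3
((4 - 5*(-3))*(-5))*x(5, Y(5)) = ((4 - 5*(-3))*(-5))*(-3) = ((4 + 15)*(-5))*(-3) = (19*(-5))*(-3) = -95*(-3) = 285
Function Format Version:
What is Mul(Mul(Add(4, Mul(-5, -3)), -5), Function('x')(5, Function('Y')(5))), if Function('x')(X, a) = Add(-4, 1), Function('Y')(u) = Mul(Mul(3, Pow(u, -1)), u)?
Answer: 285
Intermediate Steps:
Function('Y')(u) = 3
Function('x')(X, a) = -3
Mul(Mul(Add(4, Mul(-5, -3)), -5), Function('x')(5, Function('Y')(5))) = Mul(Mul(Add(4, Mul(-5, -3)), -5), -3) = Mul(Mul(Add(4, 15), -5), -3) = Mul(Mul(19, -5), -3) = Mul(-95, -3) = 285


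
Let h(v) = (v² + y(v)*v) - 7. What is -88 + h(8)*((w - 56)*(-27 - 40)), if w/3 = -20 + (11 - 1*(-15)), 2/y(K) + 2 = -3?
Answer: 684434/5 ≈ 1.3689e+5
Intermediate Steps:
y(K) = -⅖ (y(K) = 2/(-2 - 3) = 2/(-5) = 2*(-⅕) = -⅖)
h(v) = -7 + v² - 2*v/5 (h(v) = (v² - 2*v/5) - 7 = -7 + v² - 2*v/5)
w = 18 (w = 3*(-20 + (11 - 1*(-15))) = 3*(-20 + (11 + 15)) = 3*(-20 + 26) = 3*6 = 18)
-88 + h(8)*((w - 56)*(-27 - 40)) = -88 + (-7 + 8² - ⅖*8)*((18 - 56)*(-27 - 40)) = -88 + (-7 + 64 - 16/5)*(-38*(-67)) = -88 + (269/5)*2546 = -88 + 684874/5 = 684434/5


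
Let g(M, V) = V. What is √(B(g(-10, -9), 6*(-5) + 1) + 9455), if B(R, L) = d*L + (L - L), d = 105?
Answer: √6410 ≈ 80.063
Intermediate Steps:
B(R, L) = 105*L (B(R, L) = 105*L + (L - L) = 105*L + 0 = 105*L)
√(B(g(-10, -9), 6*(-5) + 1) + 9455) = √(105*(6*(-5) + 1) + 9455) = √(105*(-30 + 1) + 9455) = √(105*(-29) + 9455) = √(-3045 + 9455) = √6410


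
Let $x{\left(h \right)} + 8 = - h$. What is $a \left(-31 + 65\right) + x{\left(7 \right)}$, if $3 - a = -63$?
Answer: $2229$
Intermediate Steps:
$a = 66$ ($a = 3 - -63 = 3 + 63 = 66$)
$x{\left(h \right)} = -8 - h$
$a \left(-31 + 65\right) + x{\left(7 \right)} = 66 \left(-31 + 65\right) - 15 = 66 \cdot 34 - 15 = 2244 - 15 = 2229$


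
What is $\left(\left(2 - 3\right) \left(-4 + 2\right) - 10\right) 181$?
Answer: $-1448$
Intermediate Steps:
$\left(\left(2 - 3\right) \left(-4 + 2\right) - 10\right) 181 = \left(\left(-1\right) \left(-2\right) - 10\right) 181 = \left(2 - 10\right) 181 = \left(-8\right) 181 = -1448$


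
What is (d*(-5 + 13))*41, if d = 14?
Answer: 4592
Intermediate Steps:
(d*(-5 + 13))*41 = (14*(-5 + 13))*41 = (14*8)*41 = 112*41 = 4592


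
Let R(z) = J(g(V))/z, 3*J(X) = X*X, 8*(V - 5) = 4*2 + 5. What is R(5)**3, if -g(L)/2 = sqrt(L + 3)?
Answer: 456533/27000 ≈ 16.909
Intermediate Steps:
V = 53/8 (V = 5 + (4*2 + 5)/8 = 5 + (8 + 5)/8 = 5 + (1/8)*13 = 5 + 13/8 = 53/8 ≈ 6.6250)
g(L) = -2*sqrt(3 + L) (g(L) = -2*sqrt(L + 3) = -2*sqrt(3 + L))
J(X) = X**2/3 (J(X) = (X*X)/3 = X**2/3)
R(z) = 77/(6*z) (R(z) = ((-2*sqrt(3 + 53/8))**2/3)/z = ((-sqrt(154)/2)**2/3)/z = ((1/3)*(77/2))/z = 77/(6*z))
R(5)**3 = ((77/6)/5)**3 = ((77/6)*(1/5))**3 = (77/30)**3 = 456533/27000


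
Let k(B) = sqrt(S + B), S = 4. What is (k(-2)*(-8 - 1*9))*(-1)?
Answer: 17*sqrt(2) ≈ 24.042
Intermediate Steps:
k(B) = sqrt(4 + B)
(k(-2)*(-8 - 1*9))*(-1) = (sqrt(4 - 2)*(-8 - 1*9))*(-1) = (sqrt(2)*(-8 - 9))*(-1) = (sqrt(2)*(-17))*(-1) = -17*sqrt(2)*(-1) = 17*sqrt(2)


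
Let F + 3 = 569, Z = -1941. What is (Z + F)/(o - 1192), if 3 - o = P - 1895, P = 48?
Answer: -1375/658 ≈ -2.0897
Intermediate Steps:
F = 566 (F = -3 + 569 = 566)
o = 1850 (o = 3 - (48 - 1895) = 3 - 1*(-1847) = 3 + 1847 = 1850)
(Z + F)/(o - 1192) = (-1941 + 566)/(1850 - 1192) = -1375/658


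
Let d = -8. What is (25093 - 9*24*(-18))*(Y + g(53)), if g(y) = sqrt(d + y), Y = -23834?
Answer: -690733154 + 86943*sqrt(5) ≈ -6.9054e+8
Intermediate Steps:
g(y) = sqrt(-8 + y)
(25093 - 9*24*(-18))*(Y + g(53)) = (25093 - 9*24*(-18))*(-23834 + sqrt(-8 + 53)) = (25093 - 216*(-18))*(-23834 + sqrt(45)) = (25093 + 3888)*(-23834 + 3*sqrt(5)) = 28981*(-23834 + 3*sqrt(5)) = -690733154 + 86943*sqrt(5)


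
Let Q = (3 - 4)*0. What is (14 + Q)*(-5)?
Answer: -70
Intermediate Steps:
Q = 0 (Q = -1*0 = 0)
(14 + Q)*(-5) = (14 + 0)*(-5) = 14*(-5) = -70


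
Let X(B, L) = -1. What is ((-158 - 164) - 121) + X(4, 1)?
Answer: -444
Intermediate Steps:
((-158 - 164) - 121) + X(4, 1) = ((-158 - 164) - 121) - 1 = (-322 - 121) - 1 = -443 - 1 = -444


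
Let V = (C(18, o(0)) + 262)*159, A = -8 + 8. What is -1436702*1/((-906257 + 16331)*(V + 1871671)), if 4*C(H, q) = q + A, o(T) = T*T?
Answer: 718351/851360611827 ≈ 8.4377e-7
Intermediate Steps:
A = 0
o(T) = T**2
C(H, q) = q/4 (C(H, q) = (q + 0)/4 = q/4)
V = 41658 (V = ((1/4)*0**2 + 262)*159 = ((1/4)*0 + 262)*159 = (0 + 262)*159 = 262*159 = 41658)
-1436702*1/((-906257 + 16331)*(V + 1871671)) = -1436702*1/((-906257 + 16331)*(41658 + 1871671)) = -1436702/((-889926*1913329)) = -1436702/(-1702721223654) = -1436702*(-1/1702721223654) = 718351/851360611827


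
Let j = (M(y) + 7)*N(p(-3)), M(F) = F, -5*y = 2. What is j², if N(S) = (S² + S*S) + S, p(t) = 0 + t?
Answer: 9801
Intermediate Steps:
p(t) = t
y = -⅖ (y = -⅕*2 = -⅖ ≈ -0.40000)
N(S) = S + 2*S² (N(S) = (S² + S²) + S = 2*S² + S = S + 2*S²)
j = 99 (j = (-⅖ + 7)*(-3*(1 + 2*(-3))) = 33*(-3*(1 - 6))/5 = 33*(-3*(-5))/5 = (33/5)*15 = 99)
j² = 99² = 9801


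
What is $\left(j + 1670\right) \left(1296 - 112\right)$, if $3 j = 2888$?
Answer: $\frac{9351232}{3} \approx 3.1171 \cdot 10^{6}$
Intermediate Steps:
$j = \frac{2888}{3}$ ($j = \frac{1}{3} \cdot 2888 = \frac{2888}{3} \approx 962.67$)
$\left(j + 1670\right) \left(1296 - 112\right) = \left(\frac{2888}{3} + 1670\right) \left(1296 - 112\right) = \frac{7898}{3} \cdot 1184 = \frac{9351232}{3}$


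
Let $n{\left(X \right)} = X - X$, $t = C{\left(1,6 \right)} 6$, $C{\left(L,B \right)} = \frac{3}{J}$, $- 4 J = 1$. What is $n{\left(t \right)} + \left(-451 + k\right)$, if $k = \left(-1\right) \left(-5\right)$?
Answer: $-446$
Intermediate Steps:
$J = - \frac{1}{4}$ ($J = \left(- \frac{1}{4}\right) 1 = - \frac{1}{4} \approx -0.25$)
$C{\left(L,B \right)} = -12$ ($C{\left(L,B \right)} = \frac{3}{- \frac{1}{4}} = 3 \left(-4\right) = -12$)
$t = -72$ ($t = \left(-12\right) 6 = -72$)
$n{\left(X \right)} = 0$
$k = 5$
$n{\left(t \right)} + \left(-451 + k\right) = 0 + \left(-451 + 5\right) = 0 - 446 = -446$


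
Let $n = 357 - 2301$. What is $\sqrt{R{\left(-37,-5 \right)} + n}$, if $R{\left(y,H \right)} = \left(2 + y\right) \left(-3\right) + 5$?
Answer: $i \sqrt{1834} \approx 42.825 i$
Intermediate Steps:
$n = -1944$ ($n = 357 - 2301 = -1944$)
$R{\left(y,H \right)} = -1 - 3 y$ ($R{\left(y,H \right)} = \left(-6 - 3 y\right) + 5 = -1 - 3 y$)
$\sqrt{R{\left(-37,-5 \right)} + n} = \sqrt{\left(-1 - -111\right) - 1944} = \sqrt{\left(-1 + 111\right) - 1944} = \sqrt{110 - 1944} = \sqrt{-1834} = i \sqrt{1834}$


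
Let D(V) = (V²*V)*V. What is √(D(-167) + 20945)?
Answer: 23*√1470354 ≈ 27889.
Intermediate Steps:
D(V) = V⁴ (D(V) = V³*V = V⁴)
√(D(-167) + 20945) = √((-167)⁴ + 20945) = √(777796321 + 20945) = √777817266 = 23*√1470354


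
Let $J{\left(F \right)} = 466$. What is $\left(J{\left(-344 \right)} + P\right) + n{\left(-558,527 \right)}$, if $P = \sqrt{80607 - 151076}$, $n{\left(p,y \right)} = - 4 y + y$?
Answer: $-1115 + i \sqrt{70469} \approx -1115.0 + 265.46 i$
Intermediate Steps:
$n{\left(p,y \right)} = - 3 y$
$P = i \sqrt{70469}$ ($P = \sqrt{-70469} = i \sqrt{70469} \approx 265.46 i$)
$\left(J{\left(-344 \right)} + P\right) + n{\left(-558,527 \right)} = \left(466 + i \sqrt{70469}\right) - 1581 = -1115 + i \sqrt{70469}$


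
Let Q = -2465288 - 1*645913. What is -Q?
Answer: 3111201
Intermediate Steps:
Q = -3111201 (Q = -2465288 - 645913 = -3111201)
-Q = -1*(-3111201) = 3111201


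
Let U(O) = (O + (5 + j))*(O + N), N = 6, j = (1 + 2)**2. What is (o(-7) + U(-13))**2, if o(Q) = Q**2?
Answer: 1764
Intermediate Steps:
j = 9 (j = 3**2 = 9)
U(O) = (6 + O)*(14 + O) (U(O) = (O + (5 + 9))*(O + 6) = (O + 14)*(6 + O) = (14 + O)*(6 + O) = (6 + O)*(14 + O))
(o(-7) + U(-13))**2 = ((-7)**2 + (84 + (-13)**2 + 20*(-13)))**2 = (49 + (84 + 169 - 260))**2 = (49 - 7)**2 = 42**2 = 1764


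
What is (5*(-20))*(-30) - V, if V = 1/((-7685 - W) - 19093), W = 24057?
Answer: 152505001/50835 ≈ 3000.0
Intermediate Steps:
V = -1/50835 (V = 1/((-7685 - 1*24057) - 19093) = 1/((-7685 - 24057) - 19093) = 1/(-31742 - 19093) = 1/(-50835) = -1/50835 ≈ -1.9671e-5)
(5*(-20))*(-30) - V = (5*(-20))*(-30) - 1*(-1/50835) = -100*(-30) + 1/50835 = 3000 + 1/50835 = 152505001/50835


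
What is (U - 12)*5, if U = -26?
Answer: -190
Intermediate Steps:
(U - 12)*5 = (-26 - 12)*5 = -38*5 = -190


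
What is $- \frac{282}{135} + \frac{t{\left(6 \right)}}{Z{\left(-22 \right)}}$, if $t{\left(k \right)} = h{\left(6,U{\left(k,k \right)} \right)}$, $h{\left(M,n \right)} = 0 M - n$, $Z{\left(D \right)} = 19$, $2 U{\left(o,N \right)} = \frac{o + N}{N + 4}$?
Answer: $- \frac{1813}{855} \approx -2.1205$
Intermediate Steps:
$U{\left(o,N \right)} = \frac{N + o}{2 \left(4 + N\right)}$ ($U{\left(o,N \right)} = \frac{\left(o + N\right) \frac{1}{N + 4}}{2} = \frac{\left(N + o\right) \frac{1}{4 + N}}{2} = \frac{\frac{1}{4 + N} \left(N + o\right)}{2} = \frac{N + o}{2 \left(4 + N\right)}$)
$h{\left(M,n \right)} = - n$ ($h{\left(M,n \right)} = 0 - n = - n$)
$t{\left(k \right)} = - \frac{k}{4 + k}$ ($t{\left(k \right)} = - \frac{k + k}{2 \left(4 + k\right)} = - \frac{2 k}{2 \left(4 + k\right)} = - \frac{k}{4 + k}$)
$- \frac{282}{135} + \frac{t{\left(6 \right)}}{Z{\left(-22 \right)}} = - \frac{282}{135} + \frac{\left(-1\right) 6 \frac{1}{4 + 6}}{19} = \left(-282\right) \frac{1}{135} + \left(-1\right) 6 \cdot \frac{1}{10} \cdot \frac{1}{19} = - \frac{94}{45} + \left(-1\right) 6 \cdot \frac{1}{10} \cdot \frac{1}{19} = - \frac{94}{45} - \frac{3}{95} = - \frac{1813}{855}$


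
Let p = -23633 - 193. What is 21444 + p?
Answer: -2382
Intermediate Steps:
p = -23826
21444 + p = 21444 - 23826 = -2382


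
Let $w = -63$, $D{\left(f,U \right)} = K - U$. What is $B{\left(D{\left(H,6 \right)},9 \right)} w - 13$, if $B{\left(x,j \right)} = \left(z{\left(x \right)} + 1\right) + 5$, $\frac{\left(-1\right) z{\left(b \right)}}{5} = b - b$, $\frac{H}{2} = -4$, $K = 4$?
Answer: $-391$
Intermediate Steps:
$H = -8$ ($H = 2 \left(-4\right) = -8$)
$z{\left(b \right)} = 0$ ($z{\left(b \right)} = - 5 \left(b - b\right) = \left(-5\right) 0 = 0$)
$D{\left(f,U \right)} = 4 - U$
$B{\left(x,j \right)} = 6$ ($B{\left(x,j \right)} = \left(0 + 1\right) + 5 = 1 + 5 = 6$)
$B{\left(D{\left(H,6 \right)},9 \right)} w - 13 = 6 \left(-63\right) - 13 = -378 - 13 = -391$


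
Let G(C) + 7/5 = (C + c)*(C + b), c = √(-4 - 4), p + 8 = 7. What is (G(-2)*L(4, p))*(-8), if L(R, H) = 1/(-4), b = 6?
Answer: -94/5 + 16*I*√2 ≈ -18.8 + 22.627*I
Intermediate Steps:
p = -1 (p = -8 + 7 = -1)
c = 2*I*√2 (c = √(-8) = 2*I*√2 ≈ 2.8284*I)
G(C) = -7/5 + (6 + C)*(C + 2*I*√2) (G(C) = -7/5 + (C + 2*I*√2)*(C + 6) = -7/5 + (C + 2*I*√2)*(6 + C) = -7/5 + (6 + C)*(C + 2*I*√2))
L(R, H) = -¼
(G(-2)*L(4, p))*(-8) = ((-7/5 + (-2)² + 6*(-2) + 12*I*√2 + 2*I*(-2)*√2)*(-¼))*(-8) = ((-7/5 + 4 - 12 + 12*I*√2 - 4*I*√2)*(-¼))*(-8) = ((-47/5 + 8*I*√2)*(-¼))*(-8) = (47/20 - 2*I*√2)*(-8) = -94/5 + 16*I*√2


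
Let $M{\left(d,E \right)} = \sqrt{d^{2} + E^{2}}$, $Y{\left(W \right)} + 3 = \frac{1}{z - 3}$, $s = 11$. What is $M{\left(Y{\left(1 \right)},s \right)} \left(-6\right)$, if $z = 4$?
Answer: $- 30 \sqrt{5} \approx -67.082$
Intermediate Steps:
$Y{\left(W \right)} = -2$ ($Y{\left(W \right)} = -3 + \frac{1}{4 - 3} = -3 + 1^{-1} = -3 + 1 = -2$)
$M{\left(d,E \right)} = \sqrt{E^{2} + d^{2}}$
$M{\left(Y{\left(1 \right)},s \right)} \left(-6\right) = \sqrt{11^{2} + \left(-2\right)^{2}} \left(-6\right) = \sqrt{121 + 4} \left(-6\right) = \sqrt{125} \left(-6\right) = 5 \sqrt{5} \left(-6\right) = - 30 \sqrt{5}$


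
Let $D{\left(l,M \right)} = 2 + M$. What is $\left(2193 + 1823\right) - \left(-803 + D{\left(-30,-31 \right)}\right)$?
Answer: $4848$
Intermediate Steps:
$\left(2193 + 1823\right) - \left(-803 + D{\left(-30,-31 \right)}\right) = \left(2193 + 1823\right) + \left(803 - \left(2 - 31\right)\right) = 4016 + \left(803 - -29\right) = 4016 + \left(803 + 29\right) = 4016 + 832 = 4848$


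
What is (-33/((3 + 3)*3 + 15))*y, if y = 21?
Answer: -21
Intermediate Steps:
(-33/((3 + 3)*3 + 15))*y = (-33/((3 + 3)*3 + 15))*21 = (-33/(6*3 + 15))*21 = (-33/(18 + 15))*21 = (-33/33)*21 = ((1/33)*(-33))*21 = -1*21 = -21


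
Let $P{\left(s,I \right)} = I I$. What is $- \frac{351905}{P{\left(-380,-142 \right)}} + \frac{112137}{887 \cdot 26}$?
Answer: $- \frac{2927251321}{232511084} \approx -12.59$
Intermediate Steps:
$P{\left(s,I \right)} = I^{2}$
$- \frac{351905}{P{\left(-380,-142 \right)}} + \frac{112137}{887 \cdot 26} = - \frac{351905}{\left(-142\right)^{2}} + \frac{112137}{887 \cdot 26} = - \frac{351905}{20164} + \frac{112137}{23062} = - \frac{2927251321}{232511084}$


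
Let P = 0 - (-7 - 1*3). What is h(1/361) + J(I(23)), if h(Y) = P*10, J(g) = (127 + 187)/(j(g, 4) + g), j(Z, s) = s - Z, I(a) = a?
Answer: 357/2 ≈ 178.50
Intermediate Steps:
P = 10 (P = 0 - (-7 - 3) = 0 - 1*(-10) = 0 + 10 = 10)
J(g) = 157/2 (J(g) = (127 + 187)/((4 - g) + g) = 314/4 = 314*(1/4) = 157/2)
h(Y) = 100 (h(Y) = 10*10 = 100)
h(1/361) + J(I(23)) = 100 + 157/2 = 357/2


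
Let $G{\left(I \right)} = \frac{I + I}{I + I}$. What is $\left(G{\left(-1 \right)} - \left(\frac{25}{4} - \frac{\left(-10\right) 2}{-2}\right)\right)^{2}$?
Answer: $\frac{361}{16} \approx 22.563$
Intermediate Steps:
$G{\left(I \right)} = 1$ ($G{\left(I \right)} = \frac{2 I}{2 I} = 2 I \frac{1}{2 I} = 1$)
$\left(G{\left(-1 \right)} - \left(\frac{25}{4} - \frac{\left(-10\right) 2}{-2}\right)\right)^{2} = \left(1 - \left(\frac{25}{4} - \frac{\left(-10\right) 2}{-2}\right)\right)^{2} = \left(1 - - \frac{15}{4}\right)^{2} = \left(1 + \left(- \frac{25}{4} + 10\right)\right)^{2} = \left(1 + \frac{15}{4}\right)^{2} = \left(\frac{19}{4}\right)^{2} = \frac{361}{16}$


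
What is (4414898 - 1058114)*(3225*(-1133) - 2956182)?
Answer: -22188701415888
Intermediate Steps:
(4414898 - 1058114)*(3225*(-1133) - 2956182) = 3356784*(-3653925 - 2956182) = 3356784*(-6610107) = -22188701415888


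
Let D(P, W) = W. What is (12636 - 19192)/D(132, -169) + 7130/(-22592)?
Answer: 73454091/1909024 ≈ 38.477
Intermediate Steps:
(12636 - 19192)/D(132, -169) + 7130/(-22592) = (12636 - 19192)/(-169) + 7130/(-22592) = -6556*(-1/169) + 7130*(-1/22592) = 6556/169 - 3565/11296 = 73454091/1909024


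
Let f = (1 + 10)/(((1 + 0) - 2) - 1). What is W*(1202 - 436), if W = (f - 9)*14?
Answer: -155498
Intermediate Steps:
f = -11/2 (f = 11/((1 - 2) - 1) = 11/(-1 - 1) = 11/(-2) = 11*(-½) = -11/2 ≈ -5.5000)
W = -203 (W = (-11/2 - 9)*14 = -29/2*14 = -203)
W*(1202 - 436) = -203*(1202 - 436) = -203*766 = -155498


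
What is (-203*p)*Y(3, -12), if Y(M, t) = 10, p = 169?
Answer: -343070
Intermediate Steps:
(-203*p)*Y(3, -12) = -203*169*10 = -34307*10 = -343070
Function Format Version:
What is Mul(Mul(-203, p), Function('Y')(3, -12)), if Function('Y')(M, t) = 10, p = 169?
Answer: -343070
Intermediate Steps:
Mul(Mul(-203, p), Function('Y')(3, -12)) = Mul(Mul(-203, 169), 10) = Mul(-34307, 10) = -343070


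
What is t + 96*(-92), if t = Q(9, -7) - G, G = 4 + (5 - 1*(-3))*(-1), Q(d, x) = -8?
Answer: -8836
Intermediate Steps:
G = -4 (G = 4 + (5 + 3)*(-1) = 4 + 8*(-1) = 4 - 8 = -4)
t = -4 (t = -8 - 1*(-4) = -8 + 4 = -4)
t + 96*(-92) = -4 + 96*(-92) = -4 - 8832 = -8836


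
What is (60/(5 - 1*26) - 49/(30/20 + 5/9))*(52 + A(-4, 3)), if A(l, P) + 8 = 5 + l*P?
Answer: -6914/7 ≈ -987.71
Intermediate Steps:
A(l, P) = -3 + P*l (A(l, P) = -8 + (5 + l*P) = -8 + (5 + P*l) = -3 + P*l)
(60/(5 - 1*26) - 49/(30/20 + 5/9))*(52 + A(-4, 3)) = (60/(5 - 1*26) - 49/(30/20 + 5/9))*(52 + (-3 + 3*(-4))) = (60/(5 - 26) - 49/(30*(1/20) + 5*(⅑)))*(52 + (-3 - 12)) = (60/(-21) - 49/(3/2 + 5/9))*(52 - 15) = (60*(-1/21) - 49/37/18)*37 = (-20/7 - 49*18/37)*37 = (-20/7 - 882/37)*37 = -6914/259*37 = -6914/7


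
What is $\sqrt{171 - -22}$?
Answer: $\sqrt{193} \approx 13.892$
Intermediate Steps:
$\sqrt{171 - -22} = \sqrt{171 + \left(-67 + 89\right)} = \sqrt{171 + 22} = \sqrt{193}$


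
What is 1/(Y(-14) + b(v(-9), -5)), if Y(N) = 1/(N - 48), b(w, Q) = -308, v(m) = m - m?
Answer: -62/19097 ≈ -0.0032466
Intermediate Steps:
v(m) = 0
Y(N) = 1/(-48 + N)
1/(Y(-14) + b(v(-9), -5)) = 1/(1/(-48 - 14) - 308) = 1/(1/(-62) - 308) = 1/(-1/62 - 308) = 1/(-19097/62) = -62/19097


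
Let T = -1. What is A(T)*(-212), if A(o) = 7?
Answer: -1484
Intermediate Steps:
A(T)*(-212) = 7*(-212) = -1484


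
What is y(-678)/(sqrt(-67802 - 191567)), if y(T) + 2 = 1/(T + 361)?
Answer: 635*I*sqrt(259369)/82219973 ≈ 0.0039333*I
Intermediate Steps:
y(T) = -2 + 1/(361 + T) (y(T) = -2 + 1/(T + 361) = -2 + 1/(361 + T))
y(-678)/(sqrt(-67802 - 191567)) = ((-721 - 2*(-678))/(361 - 678))/(sqrt(-67802 - 191567)) = ((-721 + 1356)/(-317))/(sqrt(-259369)) = (-1/317*635)/((I*sqrt(259369))) = -(-635)*I*sqrt(259369)/82219973 = 635*I*sqrt(259369)/82219973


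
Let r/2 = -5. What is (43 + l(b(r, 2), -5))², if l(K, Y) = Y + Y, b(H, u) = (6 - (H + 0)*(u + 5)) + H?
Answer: 1089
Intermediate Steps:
r = -10 (r = 2*(-5) = -10)
b(H, u) = 6 + H - H*(5 + u) (b(H, u) = (6 - H*(5 + u)) + H = 6 + H - H*(5 + u))
l(K, Y) = 2*Y
(43 + l(b(r, 2), -5))² = (43 + 2*(-5))² = (43 - 10)² = 33² = 1089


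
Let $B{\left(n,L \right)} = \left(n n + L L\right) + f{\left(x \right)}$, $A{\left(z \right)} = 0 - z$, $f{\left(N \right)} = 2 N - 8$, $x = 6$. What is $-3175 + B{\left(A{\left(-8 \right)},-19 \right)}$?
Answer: $-2746$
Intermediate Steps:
$f{\left(N \right)} = -8 + 2 N$
$A{\left(z \right)} = - z$
$B{\left(n,L \right)} = 4 + L^{2} + n^{2}$ ($B{\left(n,L \right)} = \left(n n + L L\right) + \left(-8 + 2 \cdot 6\right) = \left(n^{2} + L^{2}\right) + \left(-8 + 12\right) = \left(L^{2} + n^{2}\right) + 4 = 4 + L^{2} + n^{2}$)
$-3175 + B{\left(A{\left(-8 \right)},-19 \right)} = -3175 + \left(4 + \left(-19\right)^{2} + \left(\left(-1\right) \left(-8\right)\right)^{2}\right) = -3175 + \left(4 + 361 + 8^{2}\right) = -3175 + \left(4 + 361 + 64\right) = -3175 + 429 = -2746$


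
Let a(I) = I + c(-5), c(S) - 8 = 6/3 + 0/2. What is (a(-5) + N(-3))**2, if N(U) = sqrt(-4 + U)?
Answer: (5 + I*sqrt(7))**2 ≈ 18.0 + 26.458*I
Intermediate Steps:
c(S) = 10 (c(S) = 8 + (6/3 + 0/2) = 8 + (6*(1/3) + 0*(1/2)) = 8 + (2 + 0) = 8 + 2 = 10)
a(I) = 10 + I (a(I) = I + 10 = 10 + I)
(a(-5) + N(-3))**2 = ((10 - 5) + sqrt(-4 - 3))**2 = (5 + sqrt(-7))**2 = (5 + I*sqrt(7))**2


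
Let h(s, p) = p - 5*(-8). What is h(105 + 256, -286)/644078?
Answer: -123/322039 ≈ -0.00038194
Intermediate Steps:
h(s, p) = 40 + p (h(s, p) = p + 40 = 40 + p)
h(105 + 256, -286)/644078 = (40 - 286)/644078 = -246*1/644078 = -123/322039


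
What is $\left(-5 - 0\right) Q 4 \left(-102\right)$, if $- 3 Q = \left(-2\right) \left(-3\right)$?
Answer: $-4080$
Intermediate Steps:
$Q = -2$ ($Q = - \frac{\left(-2\right) \left(-3\right)}{3} = \left(- \frac{1}{3}\right) 6 = -2$)
$\left(-5 - 0\right) Q 4 \left(-102\right) = \left(-5 - 0\right) \left(-2\right) 4 \left(-102\right) = \left(-5 + 0\right) \left(-2\right) 4 \left(-102\right) = \left(-5\right) \left(-2\right) 4 \left(-102\right) = 10 \cdot 4 \left(-102\right) = 40 \left(-102\right) = -4080$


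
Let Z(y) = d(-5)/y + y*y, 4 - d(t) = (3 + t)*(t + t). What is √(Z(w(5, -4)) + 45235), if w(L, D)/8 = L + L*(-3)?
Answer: 8*√20170/5 ≈ 227.23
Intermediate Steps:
d(t) = 4 - 2*t*(3 + t) (d(t) = 4 - (3 + t)*(t + t) = 4 - (3 + t)*2*t = 4 - 2*t*(3 + t))
w(L, D) = -16*L (w(L, D) = 8*(L + L*(-3)) = 8*(L - 3*L) = 8*(-2*L) = -16*L)
Z(y) = y² - 16/y (Z(y) = (4 - 6*(-5) - 2*(-5)²)/y + y*y = (4 + 30 - 2*25)/y + y² = (4 + 30 - 50)/y + y² = -16/y + y² = y² - 16/y)
√(Z(w(5, -4)) + 45235) = √((-16 + (-16*5)³)/((-16*5)) + 45235) = √((-16 + (-80)³)/(-80) + 45235) = √(-(-16 - 512000)/80 + 45235) = √(-1/80*(-512016) + 45235) = √(32001/5 + 45235) = √(258176/5) = 8*√20170/5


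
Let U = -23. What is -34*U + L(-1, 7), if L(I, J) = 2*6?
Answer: 794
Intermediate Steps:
L(I, J) = 12
-34*U + L(-1, 7) = -34*(-23) + 12 = 782 + 12 = 794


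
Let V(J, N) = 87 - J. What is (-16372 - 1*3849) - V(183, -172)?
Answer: -20125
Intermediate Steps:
(-16372 - 1*3849) - V(183, -172) = (-16372 - 1*3849) - (87 - 1*183) = (-16372 - 3849) - (87 - 183) = -20221 - 1*(-96) = -20221 + 96 = -20125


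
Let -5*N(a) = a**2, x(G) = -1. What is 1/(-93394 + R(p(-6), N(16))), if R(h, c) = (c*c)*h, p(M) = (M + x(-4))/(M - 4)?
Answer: -125/11444874 ≈ -1.0922e-5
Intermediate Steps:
N(a) = -a**2/5
p(M) = (-1 + M)/(-4 + M) (p(M) = (M - 1)/(M - 4) = (-1 + M)/(-4 + M))
R(h, c) = h*c**2 (R(h, c) = c**2*h = h*c**2)
1/(-93394 + R(p(-6), N(16))) = 1/(-93394 + ((-1 - 6)/(-4 - 6))*(-1/5*16**2)**2) = 1/(-93394 + (-7/(-10))*(-1/5*256)**2) = 1/(-93394 + (-1/10*(-7))*(-256/5)**2) = 1/(-93394 + (7/10)*(65536/25)) = 1/(-93394 + 229376/125) = 1/(-11444874/125) = -125/11444874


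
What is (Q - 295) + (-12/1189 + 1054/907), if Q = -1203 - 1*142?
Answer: -1767371398/1078423 ≈ -1638.8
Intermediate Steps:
Q = -1345 (Q = -1203 - 142 = -1345)
(Q - 295) + (-12/1189 + 1054/907) = (-1345 - 295) + (-12/1189 + 1054/907) = -1640 + (-12*1/1189 + 1054*(1/907)) = -1640 + (-12/1189 + 1054/907) = -1640 + 1242322/1078423 = -1767371398/1078423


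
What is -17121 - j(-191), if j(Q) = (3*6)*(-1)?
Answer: -17103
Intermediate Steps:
j(Q) = -18 (j(Q) = 18*(-1) = -18)
-17121 - j(-191) = -17121 - 1*(-18) = -17121 + 18 = -17103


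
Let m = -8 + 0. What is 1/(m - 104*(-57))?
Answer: 1/5920 ≈ 0.00016892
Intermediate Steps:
m = -8
1/(m - 104*(-57)) = 1/(-8 - 104*(-57)) = 1/(-8 + 5928) = 1/5920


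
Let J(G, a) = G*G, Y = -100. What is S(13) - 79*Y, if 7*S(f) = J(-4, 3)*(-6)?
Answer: 55204/7 ≈ 7886.3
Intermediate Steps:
J(G, a) = G**2
S(f) = -96/7 (S(f) = ((-4)**2*(-6))/7 = (16*(-6))/7 = (1/7)*(-96) = -96/7)
S(13) - 79*Y = -96/7 - 79*(-100) = -96/7 + 7900 = 55204/7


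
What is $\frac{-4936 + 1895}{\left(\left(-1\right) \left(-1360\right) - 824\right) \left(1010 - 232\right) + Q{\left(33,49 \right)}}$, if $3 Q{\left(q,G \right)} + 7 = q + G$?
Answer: $- \frac{3041}{417033} \approx -0.007292$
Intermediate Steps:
$Q{\left(q,G \right)} = - \frac{7}{3} + \frac{G}{3} + \frac{q}{3}$ ($Q{\left(q,G \right)} = - \frac{7}{3} + \frac{q + G}{3} = - \frac{7}{3} + \frac{G + q}{3} = - \frac{7}{3} + \left(\frac{G}{3} + \frac{q}{3}\right) = - \frac{7}{3} + \frac{G}{3} + \frac{q}{3}$)
$\frac{-4936 + 1895}{\left(\left(-1\right) \left(-1360\right) - 824\right) \left(1010 - 232\right) + Q{\left(33,49 \right)}} = \frac{-4936 + 1895}{\left(\left(-1\right) \left(-1360\right) - 824\right) \left(1010 - 232\right) + \left(- \frac{7}{3} + \frac{1}{3} \cdot 49 + \frac{1}{3} \cdot 33\right)} = - \frac{3041}{\left(1360 - 824\right) 778 + \left(- \frac{7}{3} + \frac{49}{3} + 11\right)} = - \frac{3041}{536 \cdot 778 + 25} = - \frac{3041}{417008 + 25} = - \frac{3041}{417033}$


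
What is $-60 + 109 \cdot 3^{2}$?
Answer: $921$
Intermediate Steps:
$-60 + 109 \cdot 3^{2} = -60 + 109 \cdot 9 = -60 + 981 = 921$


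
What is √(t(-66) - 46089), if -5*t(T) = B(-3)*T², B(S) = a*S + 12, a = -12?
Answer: 3*I*√244185/5 ≈ 296.49*I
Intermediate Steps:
B(S) = 12 - 12*S (B(S) = -12*S + 12 = 12 - 12*S)
t(T) = -48*T²/5 (t(T) = -(12 - 12*(-3))*T²/5 = -(12 + 36)*T²/5 = -48*T²/5)
√(t(-66) - 46089) = √(-48/5*(-66)² - 46089) = √(-48/5*4356 - 46089) = √(-209088/5 - 46089) = √(-439533/5) = 3*I*√244185/5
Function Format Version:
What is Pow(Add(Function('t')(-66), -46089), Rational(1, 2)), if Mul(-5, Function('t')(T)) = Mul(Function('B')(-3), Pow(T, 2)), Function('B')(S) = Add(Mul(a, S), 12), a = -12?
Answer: Mul(Rational(3, 5), I, Pow(244185, Rational(1, 2))) ≈ Mul(296.49, I)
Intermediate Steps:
Function('B')(S) = Add(12, Mul(-12, S)) (Function('B')(S) = Add(Mul(-12, S), 12) = Add(12, Mul(-12, S)))
Function('t')(T) = Mul(Rational(-48, 5), Pow(T, 2)) (Function('t')(T) = Mul(Rational(-1, 5), Mul(Add(12, Mul(-12, -3)), Pow(T, 2))) = Mul(Rational(-1, 5), Mul(Add(12, 36), Pow(T, 2))) = Mul(Rational(-1, 5), Mul(48, Pow(T, 2))) = Mul(Rational(-48, 5), Pow(T, 2)))
Pow(Add(Function('t')(-66), -46089), Rational(1, 2)) = Pow(Add(Mul(Rational(-48, 5), Pow(-66, 2)), -46089), Rational(1, 2)) = Pow(Add(Mul(Rational(-48, 5), 4356), -46089), Rational(1, 2)) = Pow(Add(Rational(-209088, 5), -46089), Rational(1, 2)) = Pow(Rational(-439533, 5), Rational(1, 2)) = Mul(Rational(3, 5), I, Pow(244185, Rational(1, 2)))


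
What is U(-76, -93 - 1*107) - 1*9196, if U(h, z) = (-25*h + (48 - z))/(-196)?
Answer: -451141/49 ≈ -9207.0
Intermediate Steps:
U(h, z) = -12/49 + z/196 + 25*h/196 (U(h, z) = (48 - z - 25*h)*(-1/196) = -12/49 + z/196 + 25*h/196)
U(-76, -93 - 1*107) - 1*9196 = (-12/49 + (-93 - 1*107)/196 + (25/196)*(-76)) - 1*9196 = (-12/49 + (-93 - 107)/196 - 475/49) - 9196 = (-12/49 + (1/196)*(-200) - 475/49) - 9196 = (-12/49 - 50/49 - 475/49) - 9196 = -537/49 - 9196 = -451141/49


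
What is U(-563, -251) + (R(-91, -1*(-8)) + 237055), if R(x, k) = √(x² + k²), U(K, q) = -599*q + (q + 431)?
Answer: 387584 + √8345 ≈ 3.8768e+5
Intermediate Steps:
U(K, q) = 431 - 598*q (U(K, q) = -599*q + (431 + q) = 431 - 598*q)
R(x, k) = √(k² + x²)
U(-563, -251) + (R(-91, -1*(-8)) + 237055) = (431 - 598*(-251)) + (√((-1*(-8))² + (-91)²) + 237055) = (431 + 150098) + (√(8² + 8281) + 237055) = 150529 + (√(64 + 8281) + 237055) = 150529 + (√8345 + 237055) = 150529 + (237055 + √8345) = 387584 + √8345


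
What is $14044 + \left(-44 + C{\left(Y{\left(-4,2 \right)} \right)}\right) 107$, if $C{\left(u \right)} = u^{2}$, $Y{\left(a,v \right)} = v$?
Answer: $9764$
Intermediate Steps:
$14044 + \left(-44 + C{\left(Y{\left(-4,2 \right)} \right)}\right) 107 = 14044 + \left(-44 + 2^{2}\right) 107 = 14044 + \left(-44 + 4\right) 107 = 14044 - 4280 = 9764$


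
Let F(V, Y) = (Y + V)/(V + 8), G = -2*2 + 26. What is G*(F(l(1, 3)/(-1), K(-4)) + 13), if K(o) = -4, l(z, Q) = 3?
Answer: 1276/5 ≈ 255.20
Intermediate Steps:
G = 22 (G = -4 + 26 = 22)
F(V, Y) = (V + Y)/(8 + V)
G*(F(l(1, 3)/(-1), K(-4)) + 13) = 22*((3/(-1) - 4)/(8 + 3/(-1)) + 13) = 22*((3*(-1) - 4)/(8 + 3*(-1)) + 13) = 22*((-3 - 4)/(8 - 3) + 13) = 22*(-7/5 + 13) = 22*(58/5) = 1276/5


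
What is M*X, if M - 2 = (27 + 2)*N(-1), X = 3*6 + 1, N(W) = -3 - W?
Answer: -1064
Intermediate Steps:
X = 19 (X = 18 + 1 = 19)
M = -56 (M = 2 + (27 + 2)*(-3 - 1*(-1)) = 2 + 29*(-3 + 1) = 2 + 29*(-2) = 2 - 58 = -56)
M*X = -56*19 = -1064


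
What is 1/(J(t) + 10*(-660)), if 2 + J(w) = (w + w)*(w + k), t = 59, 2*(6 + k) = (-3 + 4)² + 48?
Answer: 1/2543 ≈ 0.00039324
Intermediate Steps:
k = 37/2 (k = -6 + ((-3 + 4)² + 48)/2 = -6 + (1² + 48)/2 = -6 + (1 + 48)/2 = -6 + (½)*49 = -6 + 49/2 = 37/2 ≈ 18.500)
J(w) = -2 + 2*w*(37/2 + w) (J(w) = -2 + (w + w)*(w + 37/2) = -2 + (2*w)*(37/2 + w) = -2 + 2*w*(37/2 + w))
1/(J(t) + 10*(-660)) = 1/((-2 + 2*59² + 37*59) + 10*(-660)) = 1/((-2 + 2*3481 + 2183) - 6600) = 1/((-2 + 6962 + 2183) - 6600) = 1/(9143 - 6600) = 1/2543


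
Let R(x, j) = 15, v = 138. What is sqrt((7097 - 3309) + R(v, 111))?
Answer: sqrt(3803) ≈ 61.668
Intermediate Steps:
sqrt((7097 - 3309) + R(v, 111)) = sqrt((7097 - 3309) + 15) = sqrt(3788 + 15) = sqrt(3803)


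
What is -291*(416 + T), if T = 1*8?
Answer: -123384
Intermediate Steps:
T = 8
-291*(416 + T) = -291*(416 + 8) = -291*424 = -123384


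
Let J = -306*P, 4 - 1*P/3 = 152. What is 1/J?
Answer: 1/135864 ≈ 7.3603e-6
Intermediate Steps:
P = -444 (P = 12 - 3*152 = 12 - 456 = -444)
J = 135864 (J = -306*(-444) = 135864)
1/J = 1/135864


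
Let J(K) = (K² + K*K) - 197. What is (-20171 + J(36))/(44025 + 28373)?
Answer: -8888/36199 ≈ -0.24553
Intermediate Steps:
J(K) = -197 + 2*K² (J(K) = (K² + K²) - 197 = 2*K² - 197 = -197 + 2*K²)
(-20171 + J(36))/(44025 + 28373) = (-20171 + (-197 + 2*36²))/(44025 + 28373) = (-20171 + (-197 + 2*1296))/72398 = (-20171 + (-197 + 2592))*(1/72398) = (-20171 + 2395)*(1/72398) = -17776*1/72398 = -8888/36199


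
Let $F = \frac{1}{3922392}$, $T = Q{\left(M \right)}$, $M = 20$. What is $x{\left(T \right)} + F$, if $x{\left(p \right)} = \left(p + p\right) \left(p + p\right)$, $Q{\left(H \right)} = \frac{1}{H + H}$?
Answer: $\frac{490349}{196119600} \approx 0.0025003$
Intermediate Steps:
$Q{\left(H \right)} = \frac{1}{2 H}$
$T = \frac{1}{40}$ ($T = \frac{1}{2 \cdot 20} = \frac{1}{2} \cdot \frac{1}{20} = \frac{1}{40} \approx 0.025$)
$x{\left(p \right)} = 4 p^{2}$ ($x{\left(p \right)} = 2 p 2 p = 4 p^{2}$)
$F = \frac{1}{3922392} \approx 2.5495 \cdot 10^{-7}$
$x{\left(T \right)} + F = \frac{4}{1600} + \frac{1}{3922392} = 4 \cdot \frac{1}{1600} + \frac{1}{3922392} = \frac{1}{400} + \frac{1}{3922392} = \frac{490349}{196119600}$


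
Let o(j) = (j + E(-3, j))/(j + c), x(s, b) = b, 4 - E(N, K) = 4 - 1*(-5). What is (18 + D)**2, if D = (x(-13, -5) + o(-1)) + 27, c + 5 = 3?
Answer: 1764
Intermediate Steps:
c = -2 (c = -5 + 3 = -2)
E(N, K) = -5 (E(N, K) = 4 - (4 - 1*(-5)) = 4 - (4 + 5) = 4 - 1*9 = 4 - 9 = -5)
o(j) = (-5 + j)/(-2 + j) (o(j) = (j - 5)/(j - 2) = (-5 + j)/(-2 + j))
D = 24 (D = (-5 + (-5 - 1)/(-2 - 1)) + 27 = (-5 - 6/(-3)) + 27 = (-5 - 1/3*(-6)) + 27 = (-5 + 2) + 27 = -3 + 27 = 24)
(18 + D)**2 = (18 + 24)**2 = 42**2 = 1764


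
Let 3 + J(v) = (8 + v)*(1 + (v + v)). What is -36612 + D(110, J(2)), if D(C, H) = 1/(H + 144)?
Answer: -6992891/191 ≈ -36612.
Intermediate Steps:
J(v) = -3 + (1 + 2*v)*(8 + v) (J(v) = -3 + (8 + v)*(1 + (v + v)) = -3 + (8 + v)*(1 + 2*v) = -3 + (1 + 2*v)*(8 + v))
D(C, H) = 1/(144 + H)
-36612 + D(110, J(2)) = -36612 + 1/(144 + (5 + 2*2**2 + 17*2)) = -36612 + 1/(144 + (5 + 2*4 + 34)) = -36612 + 1/(144 + (5 + 8 + 34)) = -36612 + 1/(144 + 47) = -36612 + 1/191 = -6992891/191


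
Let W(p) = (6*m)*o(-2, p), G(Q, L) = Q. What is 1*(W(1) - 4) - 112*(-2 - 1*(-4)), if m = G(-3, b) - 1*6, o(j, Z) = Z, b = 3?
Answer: -282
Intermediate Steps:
m = -9 (m = -3 - 1*6 = -3 - 6 = -9)
W(p) = -54*p (W(p) = (6*(-9))*p = -54*p)
1*(W(1) - 4) - 112*(-2 - 1*(-4)) = 1*(-54*1 - 4) - 112*(-2 - 1*(-4)) = 1*(-54 - 4) - 112*(-2 + 4) = 1*(-58) - 112*2 = -58 - 224 = -282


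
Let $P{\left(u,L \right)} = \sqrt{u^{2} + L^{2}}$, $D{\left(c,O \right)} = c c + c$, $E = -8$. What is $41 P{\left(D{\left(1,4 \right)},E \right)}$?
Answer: $82 \sqrt{17} \approx 338.09$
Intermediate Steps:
$D{\left(c,O \right)} = c + c^{2}$ ($D{\left(c,O \right)} = c^{2} + c = c + c^{2}$)
$P{\left(u,L \right)} = \sqrt{L^{2} + u^{2}}$
$41 P{\left(D{\left(1,4 \right)},E \right)} = 41 \sqrt{\left(-8\right)^{2} + \left(1 \left(1 + 1\right)\right)^{2}} = 41 \sqrt{64 + \left(1 \cdot 2\right)^{2}} = 41 \sqrt{64 + 2^{2}} = 41 \sqrt{64 + 4} = 41 \sqrt{68} = 41 \cdot 2 \sqrt{17} = 82 \sqrt{17}$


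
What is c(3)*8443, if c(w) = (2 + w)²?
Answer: 211075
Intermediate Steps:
c(3)*8443 = (2 + 3)²*8443 = 5²*8443 = 25*8443 = 211075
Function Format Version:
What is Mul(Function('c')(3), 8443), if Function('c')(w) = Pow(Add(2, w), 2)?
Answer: 211075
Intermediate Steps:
Mul(Function('c')(3), 8443) = Mul(Pow(Add(2, 3), 2), 8443) = Mul(Pow(5, 2), 8443) = Mul(25, 8443) = 211075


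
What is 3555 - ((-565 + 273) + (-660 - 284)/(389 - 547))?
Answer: 303441/79 ≈ 3841.0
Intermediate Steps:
3555 - ((-565 + 273) + (-660 - 284)/(389 - 547)) = 3555 - (-292 - 944/(-158)) = 3555 - (-292 - 944*(-1/158)) = 3555 - (-292 + 472/79) = 3555 - 1*(-22596/79) = 3555 + 22596/79 = 303441/79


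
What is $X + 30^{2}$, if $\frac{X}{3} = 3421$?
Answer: $11163$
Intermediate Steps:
$X = 10263$ ($X = 3 \cdot 3421 = 10263$)
$X + 30^{2} = 10263 + 30^{2} = 10263 + 900 = 11163$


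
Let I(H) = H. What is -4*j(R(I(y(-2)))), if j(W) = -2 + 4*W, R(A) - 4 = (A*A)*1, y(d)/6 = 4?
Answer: -9272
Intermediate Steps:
y(d) = 24 (y(d) = 6*4 = 24)
R(A) = 4 + A² (R(A) = 4 + (A*A)*1 = 4 + A²*1 = 4 + A²)
-4*j(R(I(y(-2)))) = -4*(-2 + 4*(4 + 24²)) = -4*(-2 + 4*(4 + 576)) = -4*(-2 + 4*580) = -4*(-2 + 2320) = -4*2318 = -9272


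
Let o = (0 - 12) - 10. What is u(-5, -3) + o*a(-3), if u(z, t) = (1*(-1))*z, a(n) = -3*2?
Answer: 137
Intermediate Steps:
a(n) = -6
o = -22 (o = -12 - 10 = -22)
u(z, t) = -z
u(-5, -3) + o*a(-3) = -1*(-5) - 22*(-6) = 5 + 132 = 137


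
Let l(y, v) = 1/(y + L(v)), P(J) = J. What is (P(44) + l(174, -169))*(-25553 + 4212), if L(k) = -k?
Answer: -322099713/343 ≈ -9.3907e+5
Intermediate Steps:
l(y, v) = 1/(y - v)
(P(44) + l(174, -169))*(-25553 + 4212) = (44 + 1/(174 - 1*(-169)))*(-25553 + 4212) = (44 + 1/(174 + 169))*(-21341) = (44 + 1/343)*(-21341) = (15093/343)*(-21341) = -322099713/343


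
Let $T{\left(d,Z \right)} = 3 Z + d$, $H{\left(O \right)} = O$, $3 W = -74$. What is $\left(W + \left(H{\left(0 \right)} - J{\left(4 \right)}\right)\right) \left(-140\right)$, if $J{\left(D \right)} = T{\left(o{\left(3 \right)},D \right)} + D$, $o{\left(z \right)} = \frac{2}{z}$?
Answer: $\frac{17360}{3} \approx 5786.7$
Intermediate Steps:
$W = - \frac{74}{3}$ ($W = \frac{1}{3} \left(-74\right) = - \frac{74}{3} \approx -24.667$)
$T{\left(d,Z \right)} = d + 3 Z$
$J{\left(D \right)} = \frac{2}{3} + 4 D$ ($J{\left(D \right)} = \left(\frac{2}{3} + 3 D\right) + D = \frac{2}{3} + 4 D$)
$\left(W + \left(H{\left(0 \right)} - J{\left(4 \right)}\right)\right) \left(-140\right) = \left(- \frac{74}{3} + \left(0 - \left(\frac{2}{3} + 4 \cdot 4\right)\right)\right) \left(-140\right) = \left(- \frac{74}{3} + \left(0 - \left(\frac{2}{3} + 16\right)\right)\right) \left(-140\right) = \left(- \frac{74}{3} + \left(0 - \frac{50}{3}\right)\right) \left(-140\right) = \left(- \frac{74}{3} - \frac{50}{3}\right) \left(-140\right) = \left(- \frac{124}{3}\right) \left(-140\right) = \frac{17360}{3}$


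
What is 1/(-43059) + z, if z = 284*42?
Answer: 513607751/43059 ≈ 11928.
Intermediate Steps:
z = 11928
1/(-43059) + z = 1/(-43059) + 11928 = -1/43059 + 11928 = 513607751/43059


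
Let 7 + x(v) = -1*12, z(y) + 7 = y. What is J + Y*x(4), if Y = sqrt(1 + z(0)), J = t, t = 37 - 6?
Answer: 31 - 19*I*sqrt(6) ≈ 31.0 - 46.54*I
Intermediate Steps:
t = 31
z(y) = -7 + y
x(v) = -19 (x(v) = -7 - 1*12 = -7 - 12 = -19)
J = 31
Y = I*sqrt(6) (Y = sqrt(1 + (-7 + 0)) = sqrt(1 - 7) = sqrt(-6) = I*sqrt(6) ≈ 2.4495*I)
J + Y*x(4) = 31 + (I*sqrt(6))*(-19) = 31 - 19*I*sqrt(6)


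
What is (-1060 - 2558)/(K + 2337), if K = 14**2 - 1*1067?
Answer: -1809/733 ≈ -2.4679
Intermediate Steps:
K = -871 (K = 196 - 1067 = -871)
(-1060 - 2558)/(K + 2337) = (-1060 - 2558)/(-871 + 2337) = -3618/1466 = -3618*1/1466 = -1809/733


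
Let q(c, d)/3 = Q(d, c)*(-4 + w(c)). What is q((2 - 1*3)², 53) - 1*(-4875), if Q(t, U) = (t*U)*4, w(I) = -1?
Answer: 1695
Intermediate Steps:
Q(t, U) = 4*U*t (Q(t, U) = (U*t)*4 = 4*U*t)
q(c, d) = -60*c*d (q(c, d) = 3*((4*c*d)*(-4 - 1)) = 3*((4*c*d)*(-5)) = 3*(-20*c*d) = -60*c*d)
q((2 - 1*3)², 53) - 1*(-4875) = -60*(2 - 1*3)²*53 - 1*(-4875) = -60*(2 - 3)²*53 + 4875 = -60*(-1)²*53 + 4875 = -60*1*53 + 4875 = -3180 + 4875 = 1695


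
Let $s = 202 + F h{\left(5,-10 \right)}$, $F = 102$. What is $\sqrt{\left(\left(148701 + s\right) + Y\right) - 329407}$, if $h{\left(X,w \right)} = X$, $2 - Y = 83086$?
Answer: $i \sqrt{263078} \approx 512.91 i$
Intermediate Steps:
$Y = -83084$ ($Y = 2 - 83086 = -83084$)
$s = 712$ ($s = 202 + 102 \cdot 5 = 202 + 510 = 712$)
$\sqrt{\left(\left(148701 + s\right) + Y\right) - 329407} = \sqrt{\left(\left(148701 + 712\right) - 83084\right) - 329407} = \sqrt{\left(149413 - 83084\right) - 329407} = \sqrt{66329 - 329407} = \sqrt{-263078} = i \sqrt{263078}$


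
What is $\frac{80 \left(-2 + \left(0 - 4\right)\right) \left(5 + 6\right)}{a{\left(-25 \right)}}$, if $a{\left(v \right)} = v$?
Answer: $\frac{1056}{5} \approx 211.2$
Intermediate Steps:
$\frac{80 \left(-2 + \left(0 - 4\right)\right) \left(5 + 6\right)}{a{\left(-25 \right)}} = \frac{80 \left(-2 + \left(0 - 4\right)\right) \left(5 + 6\right)}{-25} = 80 \left(-2 + \left(0 - 4\right)\right) 11 \left(- \frac{1}{25}\right) = 80 \left(-2 - 4\right) 11 \left(- \frac{1}{25}\right) = 80 \left(\left(-6\right) 11\right) \left(- \frac{1}{25}\right) = 80 \left(-66\right) \left(- \frac{1}{25}\right) = \left(-5280\right) \left(- \frac{1}{25}\right) = \frac{1056}{5}$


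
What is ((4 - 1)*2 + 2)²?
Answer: 64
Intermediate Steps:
((4 - 1)*2 + 2)² = (3*2 + 2)² = (6 + 2)² = 8² = 64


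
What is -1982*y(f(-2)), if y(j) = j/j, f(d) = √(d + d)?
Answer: -1982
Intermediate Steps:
f(d) = √2*√d (f(d) = √(2*d) = √2*√d)
y(j) = 1
-1982*y(f(-2)) = -1982*1 = -1982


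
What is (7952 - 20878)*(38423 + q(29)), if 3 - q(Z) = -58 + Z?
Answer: -497069330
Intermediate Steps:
q(Z) = 61 - Z (q(Z) = 3 - (-58 + Z) = 3 + (58 - Z) = 61 - Z)
(7952 - 20878)*(38423 + q(29)) = (7952 - 20878)*(38423 + (61 - 1*29)) = -12926*(38423 + (61 - 29)) = -12926*(38423 + 32) = -12926*38455 = -497069330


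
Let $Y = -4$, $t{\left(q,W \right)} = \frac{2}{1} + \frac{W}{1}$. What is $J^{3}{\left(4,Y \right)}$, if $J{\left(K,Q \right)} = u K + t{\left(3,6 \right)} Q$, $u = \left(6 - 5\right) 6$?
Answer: $-512$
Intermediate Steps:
$t{\left(q,W \right)} = 2 + W$ ($t{\left(q,W \right)} = 2 \cdot 1 + W 1 = 2 + W$)
$u = 6$ ($u = 1 \cdot 6 = 6$)
$J{\left(K,Q \right)} = 6 K + 8 Q$ ($J{\left(K,Q \right)} = 6 K + \left(2 + 6\right) Q = 6 K + 8 Q$)
$J^{3}{\left(4,Y \right)} = \left(6 \cdot 4 + 8 \left(-4\right)\right)^{3} = \left(24 - 32\right)^{3} = \left(-8\right)^{3} = -512$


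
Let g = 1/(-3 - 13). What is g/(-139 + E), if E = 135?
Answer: 1/64 ≈ 0.015625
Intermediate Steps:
g = -1/16 (g = 1/(-16) = -1/16 ≈ -0.062500)
g/(-139 + E) = -1/(16*(-139 + 135)) = -1/16/(-4) = -1/16*(-¼) = 1/64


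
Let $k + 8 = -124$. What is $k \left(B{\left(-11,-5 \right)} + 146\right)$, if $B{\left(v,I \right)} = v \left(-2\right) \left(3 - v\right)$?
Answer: $-59928$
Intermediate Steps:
$k = -132$ ($k = -8 - 124 = -132$)
$B{\left(v,I \right)} = - 2 v \left(3 - v\right)$
$k \left(B{\left(-11,-5 \right)} + 146\right) = - 132 \left(2 \left(-11\right) \left(-3 - 11\right) + 146\right) = - 132 \left(2 \left(-11\right) \left(-14\right) + 146\right) = - 132 \left(308 + 146\right) = \left(-132\right) 454 = -59928$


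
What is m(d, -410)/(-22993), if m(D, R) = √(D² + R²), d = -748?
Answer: -2*√181901/22993 ≈ -0.037098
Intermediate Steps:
m(d, -410)/(-22993) = √((-748)² + (-410)²)/(-22993) = √(559504 + 168100)*(-1/22993) = √727604*(-1/22993) = (2*√181901)*(-1/22993) = -2*√181901/22993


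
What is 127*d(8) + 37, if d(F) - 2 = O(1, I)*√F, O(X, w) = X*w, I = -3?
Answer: 291 - 762*√2 ≈ -786.63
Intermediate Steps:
d(F) = 2 - 3*√F (d(F) = 2 + (1*(-3))*√F = 2 - 3*√F)
127*d(8) + 37 = 127*(2 - 6*√2) + 37 = (254 - 762*√2) + 37 = 291 - 762*√2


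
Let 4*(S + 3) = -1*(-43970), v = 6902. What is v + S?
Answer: 35783/2 ≈ 17892.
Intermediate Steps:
S = 21979/2 (S = -3 + (-1*(-43970))/4 = -3 + (¼)*43970 = -3 + 21985/2 = 21979/2 ≈ 10990.)
v + S = 6902 + 21979/2 = 35783/2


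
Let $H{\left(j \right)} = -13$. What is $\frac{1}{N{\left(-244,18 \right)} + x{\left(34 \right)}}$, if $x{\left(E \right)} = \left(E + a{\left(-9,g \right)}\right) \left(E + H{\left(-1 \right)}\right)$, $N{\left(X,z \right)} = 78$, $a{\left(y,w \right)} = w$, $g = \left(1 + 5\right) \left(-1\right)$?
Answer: $\frac{1}{666} \approx 0.0015015$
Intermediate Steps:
$g = -6$ ($g = 6 \left(-1\right) = -6$)
$x{\left(E \right)} = \left(-13 + E\right) \left(-6 + E\right)$ ($x{\left(E \right)} = \left(E - 6\right) \left(E - 13\right) = \left(-6 + E\right) \left(-13 + E\right) = \left(-13 + E\right) \left(-6 + E\right)$)
$\frac{1}{N{\left(-244,18 \right)} + x{\left(34 \right)}} = \frac{1}{78 + \left(78 + 34^{2} - 646\right)} = \frac{1}{78 + \left(78 + 1156 - 646\right)} = \frac{1}{78 + 588} = \frac{1}{666}$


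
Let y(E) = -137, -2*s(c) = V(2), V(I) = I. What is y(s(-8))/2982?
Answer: -137/2982 ≈ -0.045942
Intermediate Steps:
s(c) = -1 (s(c) = -½*2 = -1)
y(s(-8))/2982 = -137/2982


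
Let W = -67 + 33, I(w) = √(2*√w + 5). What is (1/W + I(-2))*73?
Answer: -73/34 + 73*√(5 + 2*I*√2) ≈ 167.05 + 44.541*I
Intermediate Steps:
I(w) = √(5 + 2*√w)
W = -34
(1/W + I(-2))*73 = (1/(-34) + √(5 + 2*√(-2)))*73 = (-1/34 + √(5 + 2*(I*√2)))*73 = (-1/34 + √(5 + 2*I*√2))*73 = -73/34 + 73*√(5 + 2*I*√2)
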